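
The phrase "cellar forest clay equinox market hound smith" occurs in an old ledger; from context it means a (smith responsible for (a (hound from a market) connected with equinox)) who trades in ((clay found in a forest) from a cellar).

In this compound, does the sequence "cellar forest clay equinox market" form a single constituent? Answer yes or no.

The top-level split is [cellar forest clay] [equinox market hound smith]; the full structure is [[cellar [forest clay]] [[equinox [market hound]] smith]].
"cellar forest clay equinox market" straddles a constituent boundary, so it is not a single unit.

no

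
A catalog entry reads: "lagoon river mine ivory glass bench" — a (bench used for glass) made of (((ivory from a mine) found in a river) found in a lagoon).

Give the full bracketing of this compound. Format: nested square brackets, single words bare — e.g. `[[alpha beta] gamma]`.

[[lagoon [river [mine ivory]]] [glass bench]]

Overall it is a kind of bench (specifically "glass bench"); the modifier is "lagoon river mine ivory".
Inside "lagoon river mine ivory": head "ivory" (specifically "river mine ivory"), modifier "lagoon".
Inside "river mine ivory": head "ivory" (specifically "mine ivory"), modifier "river".
Inside "mine ivory": head "ivory", modifier "mine".
Inside "glass bench": head "bench", modifier "glass".
Assembled: [[lagoon [river [mine ivory]]] [glass bench]].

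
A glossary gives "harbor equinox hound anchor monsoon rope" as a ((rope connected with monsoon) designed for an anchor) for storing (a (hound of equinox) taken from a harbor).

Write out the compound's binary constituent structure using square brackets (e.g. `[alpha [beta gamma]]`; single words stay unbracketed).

[[harbor [equinox hound]] [anchor [monsoon rope]]]

The outermost head in the paraphrase is "rope" (specifically "anchor monsoon rope"), modified by "harbor equinox hound".
"harbor equinox hound" → head "hound" (specifically "equinox hound"), modifier "harbor".
"equinox hound" → head "hound", modifier "equinox".
"anchor monsoon rope" → head "rope" (specifically "monsoon rope"), modifier "anchor".
"monsoon rope" → head "rope", modifier "monsoon".
So the structure is [[harbor [equinox hound]] [anchor [monsoon rope]]].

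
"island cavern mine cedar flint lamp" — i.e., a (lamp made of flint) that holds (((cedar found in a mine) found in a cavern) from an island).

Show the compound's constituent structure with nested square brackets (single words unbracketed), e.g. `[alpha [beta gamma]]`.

[[island [cavern [mine cedar]]] [flint lamp]]

Whole compound: head "lamp" (specifically "flint lamp"), modifier "island cavern mine cedar".
Inside "island cavern mine cedar": head "cedar" (specifically "cavern mine cedar"), modifier "island".
Inside "cavern mine cedar": head "cedar" (specifically "mine cedar"), modifier "cavern".
Inside "mine cedar": head "cedar", modifier "mine".
Inside "flint lamp": head "lamp", modifier "flint".
Putting it together: [[island [cavern [mine cedar]]] [flint lamp]].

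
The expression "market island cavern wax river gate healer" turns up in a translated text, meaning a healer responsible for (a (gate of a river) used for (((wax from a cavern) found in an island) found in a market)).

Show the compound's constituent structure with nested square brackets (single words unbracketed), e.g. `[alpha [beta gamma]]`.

At the top level: head "healer"; modifier "market island cavern wax river gate".
Inside "market island cavern wax river gate": head "gate" (specifically "river gate"), modifier "market island cavern wax".
Inside "market island cavern wax": head "wax" (specifically "island cavern wax"), modifier "market".
Inside "island cavern wax": head "wax" (specifically "cavern wax"), modifier "island".
Inside "cavern wax": head "wax", modifier "cavern".
Inside "river gate": head "gate", modifier "river".
So the structure is [[[market [island [cavern wax]]] [river gate]] healer].

[[[market [island [cavern wax]]] [river gate]] healer]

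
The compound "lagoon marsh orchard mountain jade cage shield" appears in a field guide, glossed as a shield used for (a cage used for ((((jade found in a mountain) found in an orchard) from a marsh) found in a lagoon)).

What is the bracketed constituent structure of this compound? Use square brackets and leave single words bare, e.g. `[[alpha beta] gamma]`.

[[[lagoon [marsh [orchard [mountain jade]]]] cage] shield]

At the top level: head "shield"; modifier "lagoon marsh orchard mountain jade cage".
Within "lagoon marsh orchard mountain jade cage", the head is "cage" and the modifier is "lagoon marsh orchard mountain jade".
Within "lagoon marsh orchard mountain jade", the head is "jade" (specifically "marsh orchard mountain jade") and the modifier is "lagoon".
Within "marsh orchard mountain jade", the head is "jade" (specifically "orchard mountain jade") and the modifier is "marsh".
Within "orchard mountain jade", the head is "jade" (specifically "mountain jade") and the modifier is "orchard".
Within "mountain jade", the head is "jade" and the modifier is "mountain".
Assembled: [[[lagoon [marsh [orchard [mountain jade]]]] cage] shield].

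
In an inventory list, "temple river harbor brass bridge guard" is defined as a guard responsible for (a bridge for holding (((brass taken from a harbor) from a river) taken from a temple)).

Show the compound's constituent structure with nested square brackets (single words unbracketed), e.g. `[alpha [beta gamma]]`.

[[[temple [river [harbor brass]]] bridge] guard]

Overall it is a kind of guard; the modifier is "temple river harbor brass bridge".
Within "temple river harbor brass bridge", the head is "bridge" and the modifier is "temple river harbor brass".
Within "temple river harbor brass", the head is "brass" (specifically "river harbor brass") and the modifier is "temple".
Within "river harbor brass", the head is "brass" (specifically "harbor brass") and the modifier is "river".
Within "harbor brass", the head is "brass" and the modifier is "harbor".
Putting it together: [[[temple [river [harbor brass]]] bridge] guard].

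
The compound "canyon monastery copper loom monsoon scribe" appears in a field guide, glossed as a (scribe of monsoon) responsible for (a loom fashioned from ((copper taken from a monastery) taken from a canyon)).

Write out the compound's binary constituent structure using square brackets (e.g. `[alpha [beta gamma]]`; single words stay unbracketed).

Overall it is a kind of scribe (specifically "monsoon scribe"); the modifier is "canyon monastery copper loom".
"canyon monastery copper loom" → head "loom", modifier "canyon monastery copper".
"canyon monastery copper" → head "copper" (specifically "monastery copper"), modifier "canyon".
"monastery copper" → head "copper", modifier "monastery".
"monsoon scribe" → head "scribe", modifier "monsoon".
Assembled: [[[canyon [monastery copper]] loom] [monsoon scribe]].

[[[canyon [monastery copper]] loom] [monsoon scribe]]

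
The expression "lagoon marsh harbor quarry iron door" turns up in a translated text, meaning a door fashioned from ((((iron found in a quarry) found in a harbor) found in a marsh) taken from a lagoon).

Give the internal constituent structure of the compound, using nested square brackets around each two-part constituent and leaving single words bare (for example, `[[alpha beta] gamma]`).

Whole compound: head "door", modifier "lagoon marsh harbor quarry iron".
Inside "lagoon marsh harbor quarry iron": head "iron" (specifically "marsh harbor quarry iron"), modifier "lagoon".
Inside "marsh harbor quarry iron": head "iron" (specifically "harbor quarry iron"), modifier "marsh".
Inside "harbor quarry iron": head "iron" (specifically "quarry iron"), modifier "harbor".
Inside "quarry iron": head "iron", modifier "quarry".
Assembled: [[lagoon [marsh [harbor [quarry iron]]]] door].

[[lagoon [marsh [harbor [quarry iron]]]] door]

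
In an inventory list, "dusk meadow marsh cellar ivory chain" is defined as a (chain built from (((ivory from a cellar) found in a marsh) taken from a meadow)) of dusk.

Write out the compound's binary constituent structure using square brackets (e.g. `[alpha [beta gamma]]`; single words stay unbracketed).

[dusk [[meadow [marsh [cellar ivory]]] chain]]

Whole compound: head "chain" (specifically "meadow marsh cellar ivory chain"), modifier "dusk".
Within "meadow marsh cellar ivory chain", the head is "chain" and the modifier is "meadow marsh cellar ivory".
Within "meadow marsh cellar ivory", the head is "ivory" (specifically "marsh cellar ivory") and the modifier is "meadow".
Within "marsh cellar ivory", the head is "ivory" (specifically "cellar ivory") and the modifier is "marsh".
Within "cellar ivory", the head is "ivory" and the modifier is "cellar".
So the structure is [dusk [[meadow [marsh [cellar ivory]]] chain]].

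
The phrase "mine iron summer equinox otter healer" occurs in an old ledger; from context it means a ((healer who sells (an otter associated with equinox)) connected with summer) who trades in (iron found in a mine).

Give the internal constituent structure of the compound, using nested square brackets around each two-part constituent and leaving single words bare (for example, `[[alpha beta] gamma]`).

Whole compound: head "healer" (specifically "summer equinox otter healer"), modifier "mine iron".
"mine iron" → head "iron", modifier "mine".
"summer equinox otter healer" → head "healer" (specifically "equinox otter healer"), modifier "summer".
"equinox otter healer" → head "healer", modifier "equinox otter".
"equinox otter" → head "otter", modifier "equinox".
Putting it together: [[mine iron] [summer [[equinox otter] healer]]].

[[mine iron] [summer [[equinox otter] healer]]]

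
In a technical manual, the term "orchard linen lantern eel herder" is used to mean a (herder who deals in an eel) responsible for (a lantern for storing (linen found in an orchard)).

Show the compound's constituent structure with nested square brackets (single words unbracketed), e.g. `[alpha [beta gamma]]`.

[[[orchard linen] lantern] [eel herder]]

Overall it is a kind of herder (specifically "eel herder"); the modifier is "orchard linen lantern".
Within "orchard linen lantern", the head is "lantern" and the modifier is "orchard linen".
Within "orchard linen", the head is "linen" and the modifier is "orchard".
Within "eel herder", the head is "herder" and the modifier is "eel".
So the structure is [[[orchard linen] lantern] [eel herder]].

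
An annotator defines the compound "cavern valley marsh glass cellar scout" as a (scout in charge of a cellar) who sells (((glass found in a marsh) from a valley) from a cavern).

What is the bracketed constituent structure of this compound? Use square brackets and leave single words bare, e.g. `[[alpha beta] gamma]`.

Overall it is a kind of scout (specifically "cellar scout"); the modifier is "cavern valley marsh glass".
Inside "cavern valley marsh glass": head "glass" (specifically "valley marsh glass"), modifier "cavern".
Inside "valley marsh glass": head "glass" (specifically "marsh glass"), modifier "valley".
Inside "marsh glass": head "glass", modifier "marsh".
Inside "cellar scout": head "scout", modifier "cellar".
So the structure is [[cavern [valley [marsh glass]]] [cellar scout]].

[[cavern [valley [marsh glass]]] [cellar scout]]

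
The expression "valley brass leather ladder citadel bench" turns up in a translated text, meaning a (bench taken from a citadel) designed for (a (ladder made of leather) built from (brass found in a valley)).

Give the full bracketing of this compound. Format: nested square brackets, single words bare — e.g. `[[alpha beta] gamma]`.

[[[valley brass] [leather ladder]] [citadel bench]]

Whole compound: head "bench" (specifically "citadel bench"), modifier "valley brass leather ladder".
Within "valley brass leather ladder", the head is "ladder" (specifically "leather ladder") and the modifier is "valley brass".
Within "valley brass", the head is "brass" and the modifier is "valley".
Within "leather ladder", the head is "ladder" and the modifier is "leather".
Within "citadel bench", the head is "bench" and the modifier is "citadel".
So the structure is [[[valley brass] [leather ladder]] [citadel bench]].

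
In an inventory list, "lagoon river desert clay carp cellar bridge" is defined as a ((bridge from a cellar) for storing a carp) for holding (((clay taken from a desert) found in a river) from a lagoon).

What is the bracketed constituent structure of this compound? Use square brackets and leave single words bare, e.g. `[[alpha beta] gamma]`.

[[lagoon [river [desert clay]]] [carp [cellar bridge]]]

At the top level: head "bridge" (specifically "carp cellar bridge"); modifier "lagoon river desert clay".
Within "lagoon river desert clay", the head is "clay" (specifically "river desert clay") and the modifier is "lagoon".
Within "river desert clay", the head is "clay" (specifically "desert clay") and the modifier is "river".
Within "desert clay", the head is "clay" and the modifier is "desert".
Within "carp cellar bridge", the head is "bridge" (specifically "cellar bridge") and the modifier is "carp".
Within "cellar bridge", the head is "bridge" and the modifier is "cellar".
So the structure is [[lagoon [river [desert clay]]] [carp [cellar bridge]]].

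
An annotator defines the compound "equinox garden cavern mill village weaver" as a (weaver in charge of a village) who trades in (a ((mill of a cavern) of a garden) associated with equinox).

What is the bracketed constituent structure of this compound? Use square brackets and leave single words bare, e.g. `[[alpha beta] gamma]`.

Whole compound: head "weaver" (specifically "village weaver"), modifier "equinox garden cavern mill".
Inside "equinox garden cavern mill": head "mill" (specifically "garden cavern mill"), modifier "equinox".
Inside "garden cavern mill": head "mill" (specifically "cavern mill"), modifier "garden".
Inside "cavern mill": head "mill", modifier "cavern".
Inside "village weaver": head "weaver", modifier "village".
Assembled: [[equinox [garden [cavern mill]]] [village weaver]].

[[equinox [garden [cavern mill]]] [village weaver]]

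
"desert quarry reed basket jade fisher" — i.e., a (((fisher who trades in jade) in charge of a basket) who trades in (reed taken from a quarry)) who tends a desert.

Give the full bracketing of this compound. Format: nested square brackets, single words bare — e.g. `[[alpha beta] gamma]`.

[desert [[quarry reed] [basket [jade fisher]]]]

Overall it is a kind of fisher (specifically "quarry reed basket jade fisher"); the modifier is "desert".
"quarry reed basket jade fisher" → head "fisher" (specifically "basket jade fisher"), modifier "quarry reed".
"quarry reed" → head "reed", modifier "quarry".
"basket jade fisher" → head "fisher" (specifically "jade fisher"), modifier "basket".
"jade fisher" → head "fisher", modifier "jade".
So the structure is [desert [[quarry reed] [basket [jade fisher]]]].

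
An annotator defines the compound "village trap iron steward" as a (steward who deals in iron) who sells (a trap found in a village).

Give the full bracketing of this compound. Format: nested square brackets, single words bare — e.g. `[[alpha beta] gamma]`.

[[village trap] [iron steward]]

The outermost head in the paraphrase is "steward" (specifically "iron steward"), modified by "village trap".
Inside "village trap": head "trap", modifier "village".
Inside "iron steward": head "steward", modifier "iron".
Putting it together: [[village trap] [iron steward]].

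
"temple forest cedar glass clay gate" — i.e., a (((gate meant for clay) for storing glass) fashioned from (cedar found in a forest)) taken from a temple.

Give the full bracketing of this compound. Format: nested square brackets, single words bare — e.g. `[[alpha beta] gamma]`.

[temple [[forest cedar] [glass [clay gate]]]]

The outermost head in the paraphrase is "gate" (specifically "forest cedar glass clay gate"), modified by "temple".
"forest cedar glass clay gate" → head "gate" (specifically "glass clay gate"), modifier "forest cedar".
"forest cedar" → head "cedar", modifier "forest".
"glass clay gate" → head "gate" (specifically "clay gate"), modifier "glass".
"clay gate" → head "gate", modifier "clay".
Assembled: [temple [[forest cedar] [glass [clay gate]]]].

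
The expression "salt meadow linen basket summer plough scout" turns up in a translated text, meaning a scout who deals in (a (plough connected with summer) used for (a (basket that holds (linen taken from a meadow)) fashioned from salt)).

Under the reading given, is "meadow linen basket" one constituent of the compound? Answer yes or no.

yes

The paraphrase groups the words so that "meadow linen basket" is one unit: it corresponds to a single parenthesized sub-phrase.
The full structure is [[[salt [[meadow linen] basket]] [summer plough]] scout], in which [meadow linen basket] is a constituent.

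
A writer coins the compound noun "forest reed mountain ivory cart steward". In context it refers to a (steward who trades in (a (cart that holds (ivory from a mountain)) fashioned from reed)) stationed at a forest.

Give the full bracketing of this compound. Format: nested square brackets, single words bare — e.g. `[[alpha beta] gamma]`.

Whole compound: head "steward" (specifically "reed mountain ivory cart steward"), modifier "forest".
Within "reed mountain ivory cart steward", the head is "steward" and the modifier is "reed mountain ivory cart".
Within "reed mountain ivory cart", the head is "cart" (specifically "mountain ivory cart") and the modifier is "reed".
Within "mountain ivory cart", the head is "cart" and the modifier is "mountain ivory".
Within "mountain ivory", the head is "ivory" and the modifier is "mountain".
So the structure is [forest [[reed [[mountain ivory] cart]] steward]].

[forest [[reed [[mountain ivory] cart]] steward]]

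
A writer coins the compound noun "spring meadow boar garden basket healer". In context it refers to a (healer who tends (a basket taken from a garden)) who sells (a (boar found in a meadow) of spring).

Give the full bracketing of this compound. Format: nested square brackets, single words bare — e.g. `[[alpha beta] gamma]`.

[[spring [meadow boar]] [[garden basket] healer]]

Whole compound: head "healer" (specifically "garden basket healer"), modifier "spring meadow boar".
"spring meadow boar" → head "boar" (specifically "meadow boar"), modifier "spring".
"meadow boar" → head "boar", modifier "meadow".
"garden basket healer" → head "healer", modifier "garden basket".
"garden basket" → head "basket", modifier "garden".
So the structure is [[spring [meadow boar]] [[garden basket] healer]].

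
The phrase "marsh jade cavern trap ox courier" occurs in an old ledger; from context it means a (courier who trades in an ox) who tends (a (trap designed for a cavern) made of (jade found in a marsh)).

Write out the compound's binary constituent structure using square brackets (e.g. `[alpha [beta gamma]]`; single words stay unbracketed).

[[[marsh jade] [cavern trap]] [ox courier]]

The outermost head in the paraphrase is "courier" (specifically "ox courier"), modified by "marsh jade cavern trap".
Inside "marsh jade cavern trap": head "trap" (specifically "cavern trap"), modifier "marsh jade".
Inside "marsh jade": head "jade", modifier "marsh".
Inside "cavern trap": head "trap", modifier "cavern".
Inside "ox courier": head "courier", modifier "ox".
Putting it together: [[[marsh jade] [cavern trap]] [ox courier]].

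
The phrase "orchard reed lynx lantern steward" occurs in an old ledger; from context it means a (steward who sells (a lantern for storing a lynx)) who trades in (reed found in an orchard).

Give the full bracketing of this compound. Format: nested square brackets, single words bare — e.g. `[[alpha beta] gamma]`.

Overall it is a kind of steward (specifically "lynx lantern steward"); the modifier is "orchard reed".
"orchard reed" → head "reed", modifier "orchard".
"lynx lantern steward" → head "steward", modifier "lynx lantern".
"lynx lantern" → head "lantern", modifier "lynx".
Assembled: [[orchard reed] [[lynx lantern] steward]].

[[orchard reed] [[lynx lantern] steward]]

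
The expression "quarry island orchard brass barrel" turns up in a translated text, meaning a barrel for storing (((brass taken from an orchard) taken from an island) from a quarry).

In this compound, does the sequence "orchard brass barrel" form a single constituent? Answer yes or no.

The top-level split is [quarry island orchard brass] [barrel]; the full structure is [[quarry [island [orchard brass]]] barrel].
"orchard brass barrel" straddles a constituent boundary, so it is not a single unit.

no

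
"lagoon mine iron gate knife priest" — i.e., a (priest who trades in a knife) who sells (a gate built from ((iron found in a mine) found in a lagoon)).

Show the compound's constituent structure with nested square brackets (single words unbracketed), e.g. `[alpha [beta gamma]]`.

Overall it is a kind of priest (specifically "knife priest"); the modifier is "lagoon mine iron gate".
Inside "lagoon mine iron gate": head "gate", modifier "lagoon mine iron".
Inside "lagoon mine iron": head "iron" (specifically "mine iron"), modifier "lagoon".
Inside "mine iron": head "iron", modifier "mine".
Inside "knife priest": head "priest", modifier "knife".
So the structure is [[[lagoon [mine iron]] gate] [knife priest]].

[[[lagoon [mine iron]] gate] [knife priest]]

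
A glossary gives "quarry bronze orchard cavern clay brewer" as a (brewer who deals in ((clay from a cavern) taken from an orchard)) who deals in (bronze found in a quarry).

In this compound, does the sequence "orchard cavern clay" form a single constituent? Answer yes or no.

The paraphrase groups the words so that "orchard cavern clay" is one unit: it corresponds to a single parenthesized sub-phrase.
The full structure is [[quarry bronze] [[orchard [cavern clay]] brewer]], in which [orchard cavern clay] is a constituent.

yes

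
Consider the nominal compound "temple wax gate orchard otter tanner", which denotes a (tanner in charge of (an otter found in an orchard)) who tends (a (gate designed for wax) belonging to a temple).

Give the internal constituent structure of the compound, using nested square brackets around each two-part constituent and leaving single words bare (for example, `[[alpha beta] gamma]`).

[[temple [wax gate]] [[orchard otter] tanner]]

At the top level: head "tanner" (specifically "orchard otter tanner"); modifier "temple wax gate".
Within "temple wax gate", the head is "gate" (specifically "wax gate") and the modifier is "temple".
Within "wax gate", the head is "gate" and the modifier is "wax".
Within "orchard otter tanner", the head is "tanner" and the modifier is "orchard otter".
Within "orchard otter", the head is "otter" and the modifier is "orchard".
Assembled: [[temple [wax gate]] [[orchard otter] tanner]].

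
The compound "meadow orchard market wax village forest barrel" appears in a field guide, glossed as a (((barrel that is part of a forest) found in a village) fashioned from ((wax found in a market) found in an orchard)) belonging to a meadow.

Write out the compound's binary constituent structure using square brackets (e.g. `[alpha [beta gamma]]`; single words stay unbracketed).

At the top level: head "barrel" (specifically "orchard market wax village forest barrel"); modifier "meadow".
Inside "orchard market wax village forest barrel": head "barrel" (specifically "village forest barrel"), modifier "orchard market wax".
Inside "orchard market wax": head "wax" (specifically "market wax"), modifier "orchard".
Inside "market wax": head "wax", modifier "market".
Inside "village forest barrel": head "barrel" (specifically "forest barrel"), modifier "village".
Inside "forest barrel": head "barrel", modifier "forest".
Assembled: [meadow [[orchard [market wax]] [village [forest barrel]]]].

[meadow [[orchard [market wax]] [village [forest barrel]]]]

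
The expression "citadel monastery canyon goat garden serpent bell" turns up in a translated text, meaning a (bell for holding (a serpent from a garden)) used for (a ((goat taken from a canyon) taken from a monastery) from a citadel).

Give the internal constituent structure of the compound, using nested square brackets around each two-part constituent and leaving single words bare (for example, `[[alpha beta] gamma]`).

The outermost head in the paraphrase is "bell" (specifically "garden serpent bell"), modified by "citadel monastery canyon goat".
Within "citadel monastery canyon goat", the head is "goat" (specifically "monastery canyon goat") and the modifier is "citadel".
Within "monastery canyon goat", the head is "goat" (specifically "canyon goat") and the modifier is "monastery".
Within "canyon goat", the head is "goat" and the modifier is "canyon".
Within "garden serpent bell", the head is "bell" and the modifier is "garden serpent".
Within "garden serpent", the head is "serpent" and the modifier is "garden".
Putting it together: [[citadel [monastery [canyon goat]]] [[garden serpent] bell]].

[[citadel [monastery [canyon goat]]] [[garden serpent] bell]]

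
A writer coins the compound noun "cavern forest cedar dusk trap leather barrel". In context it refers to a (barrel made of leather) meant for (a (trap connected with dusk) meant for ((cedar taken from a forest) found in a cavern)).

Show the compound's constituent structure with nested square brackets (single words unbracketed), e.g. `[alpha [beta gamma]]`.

The outermost head in the paraphrase is "barrel" (specifically "leather barrel"), modified by "cavern forest cedar dusk trap".
Within "cavern forest cedar dusk trap", the head is "trap" (specifically "dusk trap") and the modifier is "cavern forest cedar".
Within "cavern forest cedar", the head is "cedar" (specifically "forest cedar") and the modifier is "cavern".
Within "forest cedar", the head is "cedar" and the modifier is "forest".
Within "dusk trap", the head is "trap" and the modifier is "dusk".
Within "leather barrel", the head is "barrel" and the modifier is "leather".
Assembled: [[[cavern [forest cedar]] [dusk trap]] [leather barrel]].

[[[cavern [forest cedar]] [dusk trap]] [leather barrel]]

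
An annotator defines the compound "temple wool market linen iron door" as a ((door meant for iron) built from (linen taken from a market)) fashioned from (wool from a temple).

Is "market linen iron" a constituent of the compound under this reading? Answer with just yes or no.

The top-level split is [temple wool] [market linen iron door]; the full structure is [[temple wool] [[market linen] [iron door]]].
"market linen iron" straddles a constituent boundary, so it is not a single unit.

no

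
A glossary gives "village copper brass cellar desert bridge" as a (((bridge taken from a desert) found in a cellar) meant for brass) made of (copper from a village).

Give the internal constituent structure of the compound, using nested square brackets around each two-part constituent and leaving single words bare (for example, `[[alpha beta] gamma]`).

The outermost head in the paraphrase is "bridge" (specifically "brass cellar desert bridge"), modified by "village copper".
Inside "village copper": head "copper", modifier "village".
Inside "brass cellar desert bridge": head "bridge" (specifically "cellar desert bridge"), modifier "brass".
Inside "cellar desert bridge": head "bridge" (specifically "desert bridge"), modifier "cellar".
Inside "desert bridge": head "bridge", modifier "desert".
Assembled: [[village copper] [brass [cellar [desert bridge]]]].

[[village copper] [brass [cellar [desert bridge]]]]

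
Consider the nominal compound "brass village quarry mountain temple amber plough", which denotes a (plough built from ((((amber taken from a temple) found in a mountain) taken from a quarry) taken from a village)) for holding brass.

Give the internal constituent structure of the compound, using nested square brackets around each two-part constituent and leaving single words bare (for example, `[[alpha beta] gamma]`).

At the top level: head "plough" (specifically "village quarry mountain temple amber plough"); modifier "brass".
"village quarry mountain temple amber plough" → head "plough", modifier "village quarry mountain temple amber".
"village quarry mountain temple amber" → head "amber" (specifically "quarry mountain temple amber"), modifier "village".
"quarry mountain temple amber" → head "amber" (specifically "mountain temple amber"), modifier "quarry".
"mountain temple amber" → head "amber" (specifically "temple amber"), modifier "mountain".
"temple amber" → head "amber", modifier "temple".
So the structure is [brass [[village [quarry [mountain [temple amber]]]] plough]].

[brass [[village [quarry [mountain [temple amber]]]] plough]]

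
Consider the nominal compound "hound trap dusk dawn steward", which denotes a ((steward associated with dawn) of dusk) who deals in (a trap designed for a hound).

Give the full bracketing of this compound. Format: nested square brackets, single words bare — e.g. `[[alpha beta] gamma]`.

Whole compound: head "steward" (specifically "dusk dawn steward"), modifier "hound trap".
"hound trap" → head "trap", modifier "hound".
"dusk dawn steward" → head "steward" (specifically "dawn steward"), modifier "dusk".
"dawn steward" → head "steward", modifier "dawn".
So the structure is [[hound trap] [dusk [dawn steward]]].

[[hound trap] [dusk [dawn steward]]]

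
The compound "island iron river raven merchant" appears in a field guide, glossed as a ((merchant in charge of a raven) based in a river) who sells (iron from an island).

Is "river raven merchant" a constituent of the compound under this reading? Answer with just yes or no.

yes

The paraphrase groups the words so that "river raven merchant" is one unit: it corresponds to a single parenthesized sub-phrase.
The full structure is [[island iron] [river [raven merchant]]], in which [river raven merchant] is a constituent.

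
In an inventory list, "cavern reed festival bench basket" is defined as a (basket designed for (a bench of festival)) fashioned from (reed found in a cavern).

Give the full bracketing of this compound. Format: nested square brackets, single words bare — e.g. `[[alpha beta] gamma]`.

Overall it is a kind of basket (specifically "festival bench basket"); the modifier is "cavern reed".
Inside "cavern reed": head "reed", modifier "cavern".
Inside "festival bench basket": head "basket", modifier "festival bench".
Inside "festival bench": head "bench", modifier "festival".
Putting it together: [[cavern reed] [[festival bench] basket]].

[[cavern reed] [[festival bench] basket]]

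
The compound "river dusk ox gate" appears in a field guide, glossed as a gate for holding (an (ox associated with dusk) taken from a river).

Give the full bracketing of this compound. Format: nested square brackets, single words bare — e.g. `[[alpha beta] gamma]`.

Overall it is a kind of gate; the modifier is "river dusk ox".
Within "river dusk ox", the head is "ox" (specifically "dusk ox") and the modifier is "river".
Within "dusk ox", the head is "ox" and the modifier is "dusk".
Assembled: [[river [dusk ox]] gate].

[[river [dusk ox]] gate]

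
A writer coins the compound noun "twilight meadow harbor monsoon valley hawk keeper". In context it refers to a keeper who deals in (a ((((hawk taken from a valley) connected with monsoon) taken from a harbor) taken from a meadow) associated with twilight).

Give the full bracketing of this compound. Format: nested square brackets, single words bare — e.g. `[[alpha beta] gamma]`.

[[twilight [meadow [harbor [monsoon [valley hawk]]]]] keeper]

The outermost head in the paraphrase is "keeper", modified by "twilight meadow harbor monsoon valley hawk".
"twilight meadow harbor monsoon valley hawk" → head "hawk" (specifically "meadow harbor monsoon valley hawk"), modifier "twilight".
"meadow harbor monsoon valley hawk" → head "hawk" (specifically "harbor monsoon valley hawk"), modifier "meadow".
"harbor monsoon valley hawk" → head "hawk" (specifically "monsoon valley hawk"), modifier "harbor".
"monsoon valley hawk" → head "hawk" (specifically "valley hawk"), modifier "monsoon".
"valley hawk" → head "hawk", modifier "valley".
Assembled: [[twilight [meadow [harbor [monsoon [valley hawk]]]]] keeper].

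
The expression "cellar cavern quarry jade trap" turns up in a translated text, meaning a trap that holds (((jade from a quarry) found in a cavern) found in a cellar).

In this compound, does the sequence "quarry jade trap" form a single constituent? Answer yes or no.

no

The top-level split is [cellar cavern quarry jade] [trap]; the full structure is [[cellar [cavern [quarry jade]]] trap].
"quarry jade trap" straddles a constituent boundary, so it is not a single unit.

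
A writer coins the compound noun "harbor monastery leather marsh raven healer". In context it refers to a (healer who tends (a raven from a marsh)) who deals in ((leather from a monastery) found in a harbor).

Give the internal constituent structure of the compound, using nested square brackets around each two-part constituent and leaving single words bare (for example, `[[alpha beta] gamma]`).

[[harbor [monastery leather]] [[marsh raven] healer]]

Whole compound: head "healer" (specifically "marsh raven healer"), modifier "harbor monastery leather".
"harbor monastery leather" → head "leather" (specifically "monastery leather"), modifier "harbor".
"monastery leather" → head "leather", modifier "monastery".
"marsh raven healer" → head "healer", modifier "marsh raven".
"marsh raven" → head "raven", modifier "marsh".
So the structure is [[harbor [monastery leather]] [[marsh raven] healer]].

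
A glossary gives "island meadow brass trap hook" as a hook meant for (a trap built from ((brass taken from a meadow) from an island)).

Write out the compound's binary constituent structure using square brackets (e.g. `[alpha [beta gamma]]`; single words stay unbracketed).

[[[island [meadow brass]] trap] hook]

The outermost head in the paraphrase is "hook", modified by "island meadow brass trap".
Inside "island meadow brass trap": head "trap", modifier "island meadow brass".
Inside "island meadow brass": head "brass" (specifically "meadow brass"), modifier "island".
Inside "meadow brass": head "brass", modifier "meadow".
Putting it together: [[[island [meadow brass]] trap] hook].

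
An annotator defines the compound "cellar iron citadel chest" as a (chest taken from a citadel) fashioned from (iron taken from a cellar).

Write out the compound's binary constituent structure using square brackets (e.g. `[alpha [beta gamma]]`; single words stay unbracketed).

Overall it is a kind of chest (specifically "citadel chest"); the modifier is "cellar iron".
"cellar iron" → head "iron", modifier "cellar".
"citadel chest" → head "chest", modifier "citadel".
Assembled: [[cellar iron] [citadel chest]].

[[cellar iron] [citadel chest]]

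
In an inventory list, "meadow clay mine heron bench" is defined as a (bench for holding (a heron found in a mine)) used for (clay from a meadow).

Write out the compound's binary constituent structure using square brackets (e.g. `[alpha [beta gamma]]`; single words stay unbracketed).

[[meadow clay] [[mine heron] bench]]

Overall it is a kind of bench (specifically "mine heron bench"); the modifier is "meadow clay".
Within "meadow clay", the head is "clay" and the modifier is "meadow".
Within "mine heron bench", the head is "bench" and the modifier is "mine heron".
Within "mine heron", the head is "heron" and the modifier is "mine".
Assembled: [[meadow clay] [[mine heron] bench]].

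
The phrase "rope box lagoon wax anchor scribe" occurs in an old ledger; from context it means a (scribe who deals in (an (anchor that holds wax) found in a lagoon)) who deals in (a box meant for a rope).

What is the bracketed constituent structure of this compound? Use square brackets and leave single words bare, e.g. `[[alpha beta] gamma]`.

Whole compound: head "scribe" (specifically "lagoon wax anchor scribe"), modifier "rope box".
Inside "rope box": head "box", modifier "rope".
Inside "lagoon wax anchor scribe": head "scribe", modifier "lagoon wax anchor".
Inside "lagoon wax anchor": head "anchor" (specifically "wax anchor"), modifier "lagoon".
Inside "wax anchor": head "anchor", modifier "wax".
Putting it together: [[rope box] [[lagoon [wax anchor]] scribe]].

[[rope box] [[lagoon [wax anchor]] scribe]]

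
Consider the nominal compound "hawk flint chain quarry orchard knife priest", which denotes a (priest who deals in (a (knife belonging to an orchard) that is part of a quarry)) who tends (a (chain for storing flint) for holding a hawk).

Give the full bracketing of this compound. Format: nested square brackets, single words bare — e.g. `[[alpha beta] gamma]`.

The outermost head in the paraphrase is "priest" (specifically "quarry orchard knife priest"), modified by "hawk flint chain".
Within "hawk flint chain", the head is "chain" (specifically "flint chain") and the modifier is "hawk".
Within "flint chain", the head is "chain" and the modifier is "flint".
Within "quarry orchard knife priest", the head is "priest" and the modifier is "quarry orchard knife".
Within "quarry orchard knife", the head is "knife" (specifically "orchard knife") and the modifier is "quarry".
Within "orchard knife", the head is "knife" and the modifier is "orchard".
Putting it together: [[hawk [flint chain]] [[quarry [orchard knife]] priest]].

[[hawk [flint chain]] [[quarry [orchard knife]] priest]]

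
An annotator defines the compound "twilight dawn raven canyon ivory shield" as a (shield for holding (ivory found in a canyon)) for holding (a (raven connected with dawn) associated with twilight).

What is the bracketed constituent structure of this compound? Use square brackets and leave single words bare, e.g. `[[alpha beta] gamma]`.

[[twilight [dawn raven]] [[canyon ivory] shield]]

Whole compound: head "shield" (specifically "canyon ivory shield"), modifier "twilight dawn raven".
Within "twilight dawn raven", the head is "raven" (specifically "dawn raven") and the modifier is "twilight".
Within "dawn raven", the head is "raven" and the modifier is "dawn".
Within "canyon ivory shield", the head is "shield" and the modifier is "canyon ivory".
Within "canyon ivory", the head is "ivory" and the modifier is "canyon".
Assembled: [[twilight [dawn raven]] [[canyon ivory] shield]].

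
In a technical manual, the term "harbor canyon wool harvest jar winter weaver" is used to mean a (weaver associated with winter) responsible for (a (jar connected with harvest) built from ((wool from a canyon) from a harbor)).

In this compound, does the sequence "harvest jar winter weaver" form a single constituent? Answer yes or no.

The top-level split is [harbor canyon wool harvest jar] [winter weaver]; the full structure is [[[harbor [canyon wool]] [harvest jar]] [winter weaver]].
"harvest jar winter weaver" straddles a constituent boundary, so it is not a single unit.

no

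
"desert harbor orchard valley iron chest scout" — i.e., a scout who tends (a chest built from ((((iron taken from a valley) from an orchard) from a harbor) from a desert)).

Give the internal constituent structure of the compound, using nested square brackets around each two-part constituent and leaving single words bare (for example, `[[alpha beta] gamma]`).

[[[desert [harbor [orchard [valley iron]]]] chest] scout]

Whole compound: head "scout", modifier "desert harbor orchard valley iron chest".
Inside "desert harbor orchard valley iron chest": head "chest", modifier "desert harbor orchard valley iron".
Inside "desert harbor orchard valley iron": head "iron" (specifically "harbor orchard valley iron"), modifier "desert".
Inside "harbor orchard valley iron": head "iron" (specifically "orchard valley iron"), modifier "harbor".
Inside "orchard valley iron": head "iron" (specifically "valley iron"), modifier "orchard".
Inside "valley iron": head "iron", modifier "valley".
Putting it together: [[[desert [harbor [orchard [valley iron]]]] chest] scout].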